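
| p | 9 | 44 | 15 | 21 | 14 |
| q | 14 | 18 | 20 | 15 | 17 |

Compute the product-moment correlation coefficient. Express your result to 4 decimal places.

0.3090

n = 5, Σp = 103, Σq = 84, Σp² = 2879, Σq² = 1434, Σpq = 1771
nΣpq − ΣpΣq = 8855 − 8652 = 203
nΣp² − (Σp)² = 14395 − 10609 = 3786; nΣq² − (Σq)² = 7170 − 7056 = 114
r = 203 / √(3786 × 114) = 203 / 656.9658 ≈ 0.3090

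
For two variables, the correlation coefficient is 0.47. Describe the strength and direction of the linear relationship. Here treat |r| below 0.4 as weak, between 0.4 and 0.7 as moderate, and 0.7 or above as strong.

r = 0.47 > 0 so the relationship is positive.
|r| = 0.47, which falls in the moderate range.

moderate positive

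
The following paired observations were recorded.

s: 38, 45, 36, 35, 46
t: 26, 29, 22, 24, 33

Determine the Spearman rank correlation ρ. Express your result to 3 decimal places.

0.900

Rank s: 3, 4, 2, 1, 5
Rank t: 3, 4, 1, 2, 5
d = rank(s) − rank(t): 0, 0, 1, -1, 0; Σd² = 2
ρ = 1 − 6Σd² / [n(n²−1)] = 1 − 6×2 / (5×24) = 1 − 12/120 ≈ 0.900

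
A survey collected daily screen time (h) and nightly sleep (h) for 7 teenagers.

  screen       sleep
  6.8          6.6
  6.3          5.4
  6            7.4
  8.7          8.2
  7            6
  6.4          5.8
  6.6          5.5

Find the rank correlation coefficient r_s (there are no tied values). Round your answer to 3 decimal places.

0.393

Rank screen: 5, 2, 1, 7, 6, 3, 4
Rank sleep: 5, 1, 6, 7, 4, 3, 2
d = rank(screen) − rank(sleep): 0, 1, -5, 0, 2, 0, 2; Σd² = 34
ρ = 1 − 6Σd² / [n(n²−1)] = 1 − 6×34 / (7×48) = 1 − 204/336 ≈ 0.393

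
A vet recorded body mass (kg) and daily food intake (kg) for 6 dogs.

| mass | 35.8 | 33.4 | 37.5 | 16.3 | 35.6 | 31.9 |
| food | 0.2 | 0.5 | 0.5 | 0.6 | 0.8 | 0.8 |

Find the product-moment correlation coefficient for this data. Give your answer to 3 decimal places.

-0.177

n = 6, Σx = 190.5, Σy = 3.4, Σx² = 6354.11, Σy² = 2.18, Σxy = 106.39
nΣxy − ΣxΣy = 638.34 − 647.7 = -9.36
nΣx² − (Σx)² = 38124.66 − 36290.25 = 1834.41; nΣy² − (Σy)² = 13.08 − 11.56 = 1.52
r = -9.36 / √(1834.41 × 1.52) = -9.36 / 52.8044 ≈ -0.177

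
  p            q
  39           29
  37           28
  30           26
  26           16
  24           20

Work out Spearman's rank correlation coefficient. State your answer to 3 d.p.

0.900

Rank p: 5, 4, 3, 2, 1
Rank q: 5, 4, 3, 1, 2
d = rank(p) − rank(q): 0, 0, 0, 1, -1; Σd² = 2
ρ = 1 − 6Σd² / [n(n²−1)] = 1 − 6×2 / (5×24) = 1 − 12/120 ≈ 0.900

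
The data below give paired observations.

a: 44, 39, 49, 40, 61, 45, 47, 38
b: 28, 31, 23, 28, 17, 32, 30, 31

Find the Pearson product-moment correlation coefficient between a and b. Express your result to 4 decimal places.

n = 8, Σa = 363, Σb = 220, Σa² = 16857, Σb² = 6232, Σab = 9753
nΣab − ΣaΣb = 78024 − 79860 = -1836
nΣa² − (Σa)² = 134856 − 131769 = 3087; nΣb² − (Σb)² = 49856 − 48400 = 1456
r = -1836 / √(3087 × 1456) = -1836 / 2120.0641 ≈ -0.8660

-0.8660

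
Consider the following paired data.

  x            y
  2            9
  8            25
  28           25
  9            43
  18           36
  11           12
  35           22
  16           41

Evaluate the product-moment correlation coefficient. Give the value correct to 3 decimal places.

n = 8, Σx = 127, Σy = 213, Σx² = 2859, Σy² = 6785, Σxy = 3511
nΣxy − ΣxΣy = 28088 − 27051 = 1037
nΣx² − (Σx)² = 22872 − 16129 = 6743; nΣy² − (Σy)² = 54280 − 45369 = 8911
r = 1037 / √(6743 × 8911) = 1037 / 7751.5723 ≈ 0.134

0.134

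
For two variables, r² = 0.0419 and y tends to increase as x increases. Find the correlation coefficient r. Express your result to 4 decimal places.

|r| = √0.0419 = 0.2047
The association is positive, so r = 0.2047.

0.2047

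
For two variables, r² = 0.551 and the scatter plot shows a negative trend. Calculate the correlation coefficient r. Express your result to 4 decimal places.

|r| = √0.551 = 0.7423
The association is negative, so r = −0.7423.

-0.7423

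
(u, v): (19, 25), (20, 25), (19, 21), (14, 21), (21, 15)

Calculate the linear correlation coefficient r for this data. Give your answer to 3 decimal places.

-0.163

n = 5, Σu = 93, Σv = 107, Σu² = 1759, Σv² = 2357, Σuv = 1983
nΣuv − ΣuΣv = 9915 − 9951 = -36
nΣu² − (Σu)² = 8795 − 8649 = 146; nΣv² − (Σv)² = 11785 − 11449 = 336
r = -36 / √(146 × 336) = -36 / 221.4859 ≈ -0.163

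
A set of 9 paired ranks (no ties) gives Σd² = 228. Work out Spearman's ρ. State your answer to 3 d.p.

-0.900

ρ = 1 − 6Σd² / [n(n²−1)] = 1 − 6×228 / (9×80)
  = 1 − 1368/720 = 1 − 1.9000 ≈ -0.900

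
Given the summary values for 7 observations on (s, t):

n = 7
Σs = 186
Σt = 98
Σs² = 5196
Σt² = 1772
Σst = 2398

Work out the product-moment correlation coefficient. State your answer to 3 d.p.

-0.647

r = (nΣst − ΣsΣt) / √[(nΣs² − (Σs)²)(nΣt² − (Σt)²)]
Numerator: 7×2398 − 186×98 = -1442
Denominator: √[(36372 − 34596)(12404 − 9604)] = √[1776 × 2800] = 2229.9776
r = -1442 / 2229.9776 ≈ -0.647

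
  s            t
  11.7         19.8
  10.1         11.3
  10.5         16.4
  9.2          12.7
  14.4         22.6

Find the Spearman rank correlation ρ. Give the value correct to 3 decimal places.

0.900

Rank s: 4, 2, 3, 1, 5
Rank t: 4, 1, 3, 2, 5
d = rank(s) − rank(t): 0, 1, 0, -1, 0; Σd² = 2
ρ = 1 − 6Σd² / [n(n²−1)] = 1 − 6×2 / (5×24) = 1 − 12/120 ≈ 0.900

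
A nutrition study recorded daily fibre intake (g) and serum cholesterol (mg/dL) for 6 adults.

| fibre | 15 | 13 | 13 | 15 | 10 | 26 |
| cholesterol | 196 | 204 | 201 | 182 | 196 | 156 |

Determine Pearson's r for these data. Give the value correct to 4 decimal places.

n = 6, Σx = 92, Σy = 1135, Σx² = 1564, Σy² = 216309, Σxy = 16951
nΣxy − ΣxΣy = 101706 − 104420 = -2714
nΣx² − (Σx)² = 9384 − 8464 = 920; nΣy² − (Σy)² = 1297854 − 1288225 = 9629
r = -2714 / √(920 × 9629) = -2714 / 2976.3535 ≈ -0.9119

-0.9119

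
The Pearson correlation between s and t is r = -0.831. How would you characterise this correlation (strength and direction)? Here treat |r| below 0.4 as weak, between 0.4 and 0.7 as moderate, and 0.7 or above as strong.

r = -0.831 < 0 so the relationship is negative.
|r| = 0.831, which falls in the strong range.

strong negative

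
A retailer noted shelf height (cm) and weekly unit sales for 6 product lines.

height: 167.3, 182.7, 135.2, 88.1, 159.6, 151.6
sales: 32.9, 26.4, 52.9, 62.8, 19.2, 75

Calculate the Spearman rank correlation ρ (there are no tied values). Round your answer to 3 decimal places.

Rank height: 5, 6, 2, 1, 4, 3
Rank sales: 3, 2, 4, 5, 1, 6
d = rank(height) − rank(sales): 2, 4, -2, -4, 3, -3; Σd² = 58
ρ = 1 − 6Σd² / [n(n²−1)] = 1 − 6×58 / (6×35) = 1 − 348/210 ≈ -0.657

-0.657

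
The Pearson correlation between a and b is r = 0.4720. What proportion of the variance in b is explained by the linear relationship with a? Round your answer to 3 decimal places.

0.223

r² = (0.4720)² = 0.223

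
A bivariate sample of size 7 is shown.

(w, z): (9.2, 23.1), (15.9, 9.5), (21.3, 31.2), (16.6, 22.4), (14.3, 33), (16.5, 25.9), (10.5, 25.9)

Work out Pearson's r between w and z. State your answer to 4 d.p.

0.1242

n = 7, Σw = 104.3, Σz = 171, Σw² = 1653.69, Σz² = 4529.68, Σwz = 2571.17
nΣwz − ΣwΣz = 17998.19 − 17835.3 = 162.89
nΣw² − (Σw)² = 11575.83 − 10878.49 = 697.34; nΣz² − (Σz)² = 31707.76 − 29241 = 2466.76
r = 162.89 / √(697.34 × 2466.76) = 162.89 / 1311.5527 ≈ 0.1242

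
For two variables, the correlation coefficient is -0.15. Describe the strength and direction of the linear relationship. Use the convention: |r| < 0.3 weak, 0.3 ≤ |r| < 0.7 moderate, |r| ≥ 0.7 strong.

r = -0.15 < 0 so the relationship is negative.
|r| = 0.15, which falls in the weak range.

weak negative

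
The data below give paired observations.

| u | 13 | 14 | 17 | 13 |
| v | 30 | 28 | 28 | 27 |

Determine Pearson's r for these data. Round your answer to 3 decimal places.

n = 4, Σu = 57, Σv = 113, Σu² = 823, Σv² = 3197, Σuv = 1609
nΣuv − ΣuΣv = 6436 − 6441 = -5
nΣu² − (Σu)² = 3292 − 3249 = 43; nΣv² − (Σv)² = 12788 − 12769 = 19
r = -5 / √(43 × 19) = -5 / 28.5832 ≈ -0.175

-0.175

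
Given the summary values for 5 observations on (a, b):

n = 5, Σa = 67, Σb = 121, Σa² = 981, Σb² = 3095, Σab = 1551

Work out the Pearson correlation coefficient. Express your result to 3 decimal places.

r = (nΣab − ΣaΣb) / √[(nΣa² − (Σa)²)(nΣb² − (Σb)²)]
Numerator: 5×1551 − 67×121 = -352
Denominator: √[(4905 − 4489)(15475 − 14641)] = √[416 × 834] = 589.0195
r = -352 / 589.0195 ≈ -0.598

-0.598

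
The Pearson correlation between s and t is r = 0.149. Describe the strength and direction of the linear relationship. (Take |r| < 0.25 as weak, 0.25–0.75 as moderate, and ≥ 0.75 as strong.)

r = 0.149 > 0 so the relationship is positive.
|r| = 0.149, which falls in the weak range.

weak positive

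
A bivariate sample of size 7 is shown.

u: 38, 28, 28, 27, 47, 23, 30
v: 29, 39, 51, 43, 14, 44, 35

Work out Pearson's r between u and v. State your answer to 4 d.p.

-0.9213

n = 7, Σu = 221, Σv = 255, Σu² = 7379, Σv² = 10169, Σuv = 7503
nΣuv − ΣuΣv = 52521 − 56355 = -3834
nΣu² − (Σu)² = 51653 − 48841 = 2812; nΣv² − (Σv)² = 71183 − 65025 = 6158
r = -3834 / √(2812 × 6158) = -3834 / 4161.2854 ≈ -0.9213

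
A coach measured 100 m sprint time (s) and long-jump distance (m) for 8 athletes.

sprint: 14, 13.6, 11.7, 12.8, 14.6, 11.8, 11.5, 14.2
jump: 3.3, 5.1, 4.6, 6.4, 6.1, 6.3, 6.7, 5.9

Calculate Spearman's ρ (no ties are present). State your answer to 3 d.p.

-0.357

Rank sprint: 6, 5, 2, 4, 8, 3, 1, 7
Rank jump: 1, 3, 2, 7, 5, 6, 8, 4
d = rank(sprint) − rank(jump): 5, 2, 0, -3, 3, -3, -7, 3; Σd² = 114
ρ = 1 − 6Σd² / [n(n²−1)] = 1 − 6×114 / (8×63) = 1 − 684/504 ≈ -0.357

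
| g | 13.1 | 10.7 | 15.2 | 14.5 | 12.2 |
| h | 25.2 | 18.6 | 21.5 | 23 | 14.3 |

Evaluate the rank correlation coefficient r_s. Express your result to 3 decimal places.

Rank g: 3, 1, 5, 4, 2
Rank h: 5, 2, 3, 4, 1
d = rank(g) − rank(h): -2, -1, 2, 0, 1; Σd² = 10
ρ = 1 − 6Σd² / [n(n²−1)] = 1 − 6×10 / (5×24) = 1 − 60/120 ≈ 0.500

0.500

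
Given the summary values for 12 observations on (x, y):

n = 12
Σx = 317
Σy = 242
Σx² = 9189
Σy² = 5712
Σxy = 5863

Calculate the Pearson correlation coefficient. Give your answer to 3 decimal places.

r = (nΣxy − ΣxΣy) / √[(nΣx² − (Σx)²)(nΣy² − (Σy)²)]
Numerator: 12×5863 − 317×242 = -6358
Denominator: √[(110268 − 100489)(68544 − 58564)] = √[9779 × 9980] = 9878.9888
r = -6358 / 9878.9888 ≈ -0.644

-0.644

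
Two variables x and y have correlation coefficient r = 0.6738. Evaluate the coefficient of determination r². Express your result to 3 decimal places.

0.454

r² = (0.6738)² = 0.454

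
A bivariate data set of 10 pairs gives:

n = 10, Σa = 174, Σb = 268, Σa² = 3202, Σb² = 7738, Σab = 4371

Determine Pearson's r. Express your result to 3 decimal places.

r = (nΣab − ΣaΣb) / √[(nΣa² − (Σa)²)(nΣb² − (Σb)²)]
Numerator: 10×4371 − 174×268 = -2922
Denominator: √[(32020 − 30276)(77380 − 71824)] = √[1744 × 5556] = 3112.8225
r = -2922 / 3112.8225 ≈ -0.939

-0.939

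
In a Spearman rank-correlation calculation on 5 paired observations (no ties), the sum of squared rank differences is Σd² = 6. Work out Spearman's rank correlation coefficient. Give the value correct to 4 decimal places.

ρ = 1 − 6Σd² / [n(n²−1)] = 1 − 6×6 / (5×24)
  = 1 − 36/120 = 1 − 0.30000 ≈ 0.7000

0.7000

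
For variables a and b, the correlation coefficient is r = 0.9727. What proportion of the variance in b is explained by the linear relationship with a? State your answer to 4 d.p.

0.9461

r² = (0.9727)² = 0.9461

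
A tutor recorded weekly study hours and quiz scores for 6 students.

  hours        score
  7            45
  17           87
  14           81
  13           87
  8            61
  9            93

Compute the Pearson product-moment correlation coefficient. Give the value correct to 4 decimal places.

0.6504

n = 6, Σx = 68, Σy = 454, Σx² = 848, Σy² = 36094, Σxy = 5384
nΣxy − ΣxΣy = 32304 − 30872 = 1432
nΣx² − (Σx)² = 5088 − 4624 = 464; nΣy² − (Σy)² = 216564 − 206116 = 10448
r = 1432 / √(464 × 10448) = 1432 / 2201.7884 ≈ 0.6504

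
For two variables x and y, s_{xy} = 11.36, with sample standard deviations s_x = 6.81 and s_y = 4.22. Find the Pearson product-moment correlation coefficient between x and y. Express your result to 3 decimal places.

r = Cov(x,y) / (s_x · s_y) = 11.36 / (6.81 × 4.22)
  = 11.36 / 28.7382 ≈ 0.395

0.395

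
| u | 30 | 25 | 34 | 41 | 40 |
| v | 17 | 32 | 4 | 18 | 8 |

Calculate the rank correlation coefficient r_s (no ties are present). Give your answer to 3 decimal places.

Rank u: 2, 1, 3, 5, 4
Rank v: 3, 5, 1, 4, 2
d = rank(u) − rank(v): -1, -4, 2, 1, 2; Σd² = 26
ρ = 1 − 6Σd² / [n(n²−1)] = 1 − 6×26 / (5×24) = 1 − 156/120 ≈ -0.300

-0.300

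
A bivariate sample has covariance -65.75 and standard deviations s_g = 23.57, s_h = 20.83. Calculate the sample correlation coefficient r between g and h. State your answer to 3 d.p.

r = Cov(g,h) / (s_g · s_h) = -65.75 / (23.57 × 20.83)
  = -65.75 / 490.9631 ≈ -0.134

-0.134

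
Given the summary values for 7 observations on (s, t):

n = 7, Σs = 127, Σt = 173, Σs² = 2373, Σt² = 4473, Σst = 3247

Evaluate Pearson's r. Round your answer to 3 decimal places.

0.929

r = (nΣst − ΣsΣt) / √[(nΣs² − (Σs)²)(nΣt² − (Σt)²)]
Numerator: 7×3247 − 127×173 = 758
Denominator: √[(16611 − 16129)(31311 − 29929)] = √[482 × 1382] = 816.1642
r = 758 / 816.1642 ≈ 0.929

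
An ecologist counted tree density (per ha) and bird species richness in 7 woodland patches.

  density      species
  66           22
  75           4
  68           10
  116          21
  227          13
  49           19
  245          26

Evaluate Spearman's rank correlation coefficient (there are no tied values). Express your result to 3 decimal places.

0.214

Rank density: 2, 4, 3, 5, 6, 1, 7
Rank species: 6, 1, 2, 5, 3, 4, 7
d = rank(density) − rank(species): -4, 3, 1, 0, 3, -3, 0; Σd² = 44
ρ = 1 − 6Σd² / [n(n²−1)] = 1 − 6×44 / (7×48) = 1 − 264/336 ≈ 0.214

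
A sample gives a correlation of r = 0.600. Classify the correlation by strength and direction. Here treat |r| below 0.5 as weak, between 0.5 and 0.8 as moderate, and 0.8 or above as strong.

r = 0.600 > 0 so the relationship is positive.
|r| = 0.600, which falls in the moderate range.

moderate positive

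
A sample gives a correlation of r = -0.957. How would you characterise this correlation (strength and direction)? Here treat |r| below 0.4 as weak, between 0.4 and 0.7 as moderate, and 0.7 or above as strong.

strong negative

r = -0.957 < 0 so the relationship is negative.
|r| = 0.957, which falls in the strong range.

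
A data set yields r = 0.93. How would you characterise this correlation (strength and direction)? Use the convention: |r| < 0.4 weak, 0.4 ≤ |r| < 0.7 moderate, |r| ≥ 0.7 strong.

strong positive

r = 0.93 > 0 so the relationship is positive.
|r| = 0.93, which falls in the strong range.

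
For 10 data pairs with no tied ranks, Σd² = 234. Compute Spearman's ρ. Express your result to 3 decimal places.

-0.418

ρ = 1 − 6Σd² / [n(n²−1)] = 1 − 6×234 / (10×99)
  = 1 − 1404/990 = 1 − 1.4182 ≈ -0.418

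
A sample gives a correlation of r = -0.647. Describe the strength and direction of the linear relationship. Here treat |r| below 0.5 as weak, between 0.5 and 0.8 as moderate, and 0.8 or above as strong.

moderate negative

r = -0.647 < 0 so the relationship is negative.
|r| = 0.647, which falls in the moderate range.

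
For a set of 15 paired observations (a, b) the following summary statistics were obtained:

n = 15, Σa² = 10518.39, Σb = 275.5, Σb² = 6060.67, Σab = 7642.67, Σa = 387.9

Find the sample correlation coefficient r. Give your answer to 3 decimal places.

r = (nΣab − ΣaΣb) / √[(nΣa² − (Σa)²)(nΣb² − (Σb)²)]
Numerator: 15×7642.67 − 387.9×275.5 = 7773.6
Denominator: √[(157775.85 − 150466.41)(90910.05 − 75900.25)] = √[7309.44 × 15009.8] = 10474.4085
r = 7773.6 / 10474.4085 ≈ 0.742

0.742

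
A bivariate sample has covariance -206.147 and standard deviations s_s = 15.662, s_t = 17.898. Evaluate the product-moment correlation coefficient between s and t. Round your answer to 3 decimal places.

r = Cov(s,t) / (s_s · s_t) = -206.147 / (15.662 × 17.898)
  = -206.147 / 280.3185 ≈ -0.735

-0.735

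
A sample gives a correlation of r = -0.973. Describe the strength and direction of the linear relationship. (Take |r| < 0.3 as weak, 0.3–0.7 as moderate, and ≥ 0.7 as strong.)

r = -0.973 < 0 so the relationship is negative.
|r| = 0.973, which falls in the strong range.

strong negative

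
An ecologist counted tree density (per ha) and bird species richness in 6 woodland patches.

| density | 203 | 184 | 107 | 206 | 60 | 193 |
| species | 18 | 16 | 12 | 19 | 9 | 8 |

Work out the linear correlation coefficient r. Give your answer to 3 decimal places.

n = 6, Σx = 953, Σy = 82, Σx² = 169799, Σy² = 1230, Σxy = 13880
nΣxy − ΣxΣy = 83280 − 78146 = 5134
nΣx² − (Σx)² = 1018794 − 908209 = 110585; nΣy² − (Σy)² = 7380 − 6724 = 656
r = 5134 / √(110585 × 656) = 5134 / 8517.2625 ≈ 0.603

0.603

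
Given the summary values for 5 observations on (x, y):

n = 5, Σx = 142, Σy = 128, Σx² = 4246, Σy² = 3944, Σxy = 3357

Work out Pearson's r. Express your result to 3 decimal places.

-0.738

r = (nΣxy − ΣxΣy) / √[(nΣx² − (Σx)²)(nΣy² − (Σy)²)]
Numerator: 5×3357 − 142×128 = -1391
Denominator: √[(21230 − 20164)(19720 − 16384)] = √[1066 × 3336] = 1885.7826
r = -1391 / 1885.7826 ≈ -0.738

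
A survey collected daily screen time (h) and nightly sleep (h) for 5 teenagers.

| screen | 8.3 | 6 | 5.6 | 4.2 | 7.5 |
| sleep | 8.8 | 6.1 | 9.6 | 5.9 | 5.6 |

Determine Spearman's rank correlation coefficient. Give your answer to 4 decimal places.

Rank screen: 5, 3, 2, 1, 4
Rank sleep: 4, 3, 5, 2, 1
d = rank(screen) − rank(sleep): 1, 0, -3, -1, 3; Σd² = 20
ρ = 1 − 6Σd² / [n(n²−1)] = 1 − 6×20 / (5×24) = 1 − 120/120 ≈ 0.0000

0.0000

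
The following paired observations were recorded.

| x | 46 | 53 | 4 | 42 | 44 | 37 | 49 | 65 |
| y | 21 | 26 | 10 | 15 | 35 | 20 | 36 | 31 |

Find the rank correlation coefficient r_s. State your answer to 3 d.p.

Rank x: 5, 7, 1, 3, 4, 2, 6, 8
Rank y: 4, 5, 1, 2, 7, 3, 8, 6
d = rank(x) − rank(y): 1, 2, 0, 1, -3, -1, -2, 2; Σd² = 24
ρ = 1 − 6Σd² / [n(n²−1)] = 1 − 6×24 / (8×63) = 1 − 144/504 ≈ 0.714

0.714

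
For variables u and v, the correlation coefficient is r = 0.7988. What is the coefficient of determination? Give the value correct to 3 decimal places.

r² = (0.7988)² = 0.638

0.638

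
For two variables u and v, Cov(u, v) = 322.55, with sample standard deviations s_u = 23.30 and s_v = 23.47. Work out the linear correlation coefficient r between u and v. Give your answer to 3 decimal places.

r = Cov(u,v) / (s_u · s_v) = 322.55 / (23.30 × 23.47)
  = 322.55 / 546.8510 ≈ 0.590

0.590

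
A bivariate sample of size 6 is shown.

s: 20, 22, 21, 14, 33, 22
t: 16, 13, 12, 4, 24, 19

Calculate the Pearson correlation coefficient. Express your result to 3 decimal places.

0.897

n = 6, Σs = 132, Σt = 88, Σs² = 3094, Σt² = 1522, Σst = 2124
nΣst − ΣsΣt = 12744 − 11616 = 1128
nΣs² − (Σs)² = 18564 − 17424 = 1140; nΣt² − (Σt)² = 9132 − 7744 = 1388
r = 1128 / √(1140 × 1388) = 1128 / 1257.9030 ≈ 0.897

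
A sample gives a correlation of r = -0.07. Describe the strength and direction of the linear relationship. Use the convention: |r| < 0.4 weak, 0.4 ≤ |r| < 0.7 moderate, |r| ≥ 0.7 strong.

weak negative

r = -0.07 < 0 so the relationship is negative.
|r| = 0.07, which falls in the weak range.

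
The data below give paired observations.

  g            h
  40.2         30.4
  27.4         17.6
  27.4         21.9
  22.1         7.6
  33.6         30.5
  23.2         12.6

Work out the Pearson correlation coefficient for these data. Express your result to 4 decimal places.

0.9224

n = 6, Σg = 173.9, Σh = 120.6, Σg² = 5273.17, Σh² = 2860.3, Σgh = 3789.46
nΣgh − ΣgΣh = 22736.76 − 20972.34 = 1764.42
nΣg² − (Σg)² = 31639.02 − 30241.21 = 1397.81; nΣh² − (Σh)² = 17161.8 − 14544.36 = 2617.44
r = 1764.42 / √(1397.81 × 2617.44) = 1764.42 / 1912.7686 ≈ 0.9224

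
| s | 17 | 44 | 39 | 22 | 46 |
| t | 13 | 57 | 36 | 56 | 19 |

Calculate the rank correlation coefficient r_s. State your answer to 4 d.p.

0.3000

Rank s: 1, 4, 3, 2, 5
Rank t: 1, 5, 3, 4, 2
d = rank(s) − rank(t): 0, -1, 0, -2, 3; Σd² = 14
ρ = 1 − 6Σd² / [n(n²−1)] = 1 − 6×14 / (5×24) = 1 − 84/120 ≈ 0.3000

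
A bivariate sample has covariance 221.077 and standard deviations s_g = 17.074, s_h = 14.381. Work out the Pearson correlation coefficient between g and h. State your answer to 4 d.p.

r = Cov(g,h) / (s_g · s_h) = 221.077 / (17.074 × 14.381)
  = 221.077 / 245.5412 ≈ 0.9004

0.9004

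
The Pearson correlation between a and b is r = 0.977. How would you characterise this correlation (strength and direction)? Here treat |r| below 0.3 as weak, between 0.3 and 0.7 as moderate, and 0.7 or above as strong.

strong positive

r = 0.977 > 0 so the relationship is positive.
|r| = 0.977, which falls in the strong range.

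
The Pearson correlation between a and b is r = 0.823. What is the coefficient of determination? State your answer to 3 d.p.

0.677

r² = (0.823)² = 0.677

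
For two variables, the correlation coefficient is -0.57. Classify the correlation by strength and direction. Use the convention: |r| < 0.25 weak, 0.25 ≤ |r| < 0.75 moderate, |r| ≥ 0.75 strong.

moderate negative

r = -0.57 < 0 so the relationship is negative.
|r| = 0.57, which falls in the moderate range.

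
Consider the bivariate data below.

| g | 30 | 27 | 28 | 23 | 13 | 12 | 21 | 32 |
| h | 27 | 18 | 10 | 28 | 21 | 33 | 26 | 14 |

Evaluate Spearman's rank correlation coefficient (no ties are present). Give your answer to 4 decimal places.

Rank g: 7, 5, 6, 4, 2, 1, 3, 8
Rank h: 6, 3, 1, 7, 4, 8, 5, 2
d = rank(g) − rank(h): 1, 2, 5, -3, -2, -7, -2, 6; Σd² = 132
ρ = 1 − 6Σd² / [n(n²−1)] = 1 − 6×132 / (8×63) = 1 − 792/504 ≈ -0.5714

-0.5714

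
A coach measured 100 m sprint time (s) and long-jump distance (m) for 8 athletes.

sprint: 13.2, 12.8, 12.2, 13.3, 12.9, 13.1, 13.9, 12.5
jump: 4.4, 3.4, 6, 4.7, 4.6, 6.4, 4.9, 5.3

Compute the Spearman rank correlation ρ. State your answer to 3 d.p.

-0.190

Rank sprint: 6, 3, 1, 7, 4, 5, 8, 2
Rank jump: 2, 1, 7, 4, 3, 8, 5, 6
d = rank(sprint) − rank(jump): 4, 2, -6, 3, 1, -3, 3, -4; Σd² = 100
ρ = 1 − 6Σd² / [n(n²−1)] = 1 − 6×100 / (8×63) = 1 − 600/504 ≈ -0.190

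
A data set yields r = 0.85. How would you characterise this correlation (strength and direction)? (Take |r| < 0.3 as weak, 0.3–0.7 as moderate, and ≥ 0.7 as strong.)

r = 0.85 > 0 so the relationship is positive.
|r| = 0.85, which falls in the strong range.

strong positive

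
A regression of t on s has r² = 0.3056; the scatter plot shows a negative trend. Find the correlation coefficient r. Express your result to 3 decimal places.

-0.553

|r| = √0.3056 = 0.553
The association is negative, so r = −0.553.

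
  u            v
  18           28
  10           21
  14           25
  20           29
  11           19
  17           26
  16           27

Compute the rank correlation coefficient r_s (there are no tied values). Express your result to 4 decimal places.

Rank u: 6, 1, 3, 7, 2, 5, 4
Rank v: 6, 2, 3, 7, 1, 4, 5
d = rank(u) − rank(v): 0, -1, 0, 0, 1, 1, -1; Σd² = 4
ρ = 1 − 6Σd² / [n(n²−1)] = 1 − 6×4 / (7×48) = 1 − 24/336 ≈ 0.9286

0.9286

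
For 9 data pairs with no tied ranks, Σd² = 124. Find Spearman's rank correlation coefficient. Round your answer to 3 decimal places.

-0.033

ρ = 1 − 6Σd² / [n(n²−1)] = 1 − 6×124 / (9×80)
  = 1 − 744/720 = 1 − 1.0333 ≈ -0.033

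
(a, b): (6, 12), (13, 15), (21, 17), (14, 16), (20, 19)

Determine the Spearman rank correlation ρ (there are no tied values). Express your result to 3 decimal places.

0.900

Rank a: 1, 2, 5, 3, 4
Rank b: 1, 2, 4, 3, 5
d = rank(a) − rank(b): 0, 0, 1, 0, -1; Σd² = 2
ρ = 1 − 6Σd² / [n(n²−1)] = 1 − 6×2 / (5×24) = 1 − 12/120 ≈ 0.900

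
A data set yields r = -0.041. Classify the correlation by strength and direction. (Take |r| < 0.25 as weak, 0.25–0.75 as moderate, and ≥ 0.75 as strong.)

r = -0.041 < 0 so the relationship is negative.
|r| = 0.041, which falls in the weak range.

weak negative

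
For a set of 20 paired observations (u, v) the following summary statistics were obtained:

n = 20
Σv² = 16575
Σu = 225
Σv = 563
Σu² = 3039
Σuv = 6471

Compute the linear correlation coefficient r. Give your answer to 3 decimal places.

r = (nΣuv − ΣuΣv) / √[(nΣu² − (Σu)²)(nΣv² − (Σv)²)]
Numerator: 20×6471 − 225×563 = 2745
Denominator: √[(60780 − 50625)(331500 − 316969)] = √[10155 × 14531] = 12147.5226
r = 2745 / 12147.5226 ≈ 0.226

0.226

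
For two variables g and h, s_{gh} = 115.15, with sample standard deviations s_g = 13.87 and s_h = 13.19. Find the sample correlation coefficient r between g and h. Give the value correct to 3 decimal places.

0.629

r = Cov(g,h) / (s_g · s_h) = 115.15 / (13.87 × 13.19)
  = 115.15 / 182.9453 ≈ 0.629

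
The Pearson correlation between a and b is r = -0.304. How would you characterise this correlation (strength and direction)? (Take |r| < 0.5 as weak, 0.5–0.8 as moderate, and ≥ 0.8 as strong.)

weak negative

r = -0.304 < 0 so the relationship is negative.
|r| = 0.304, which falls in the weak range.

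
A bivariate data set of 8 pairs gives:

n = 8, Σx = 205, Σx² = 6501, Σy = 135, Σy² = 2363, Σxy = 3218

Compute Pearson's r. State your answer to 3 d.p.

r = (nΣxy − ΣxΣy) / √[(nΣx² − (Σx)²)(nΣy² − (Σy)²)]
Numerator: 8×3218 − 205×135 = -1931
Denominator: √[(52008 − 42025)(18904 − 18225)] = √[9983 × 679] = 2603.5470
r = -1931 / 2603.5470 ≈ -0.742

-0.742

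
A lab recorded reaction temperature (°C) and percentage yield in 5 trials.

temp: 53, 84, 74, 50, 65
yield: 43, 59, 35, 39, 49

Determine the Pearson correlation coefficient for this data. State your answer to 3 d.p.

0.543

n = 5, Σx = 326, Σy = 225, Σx² = 22066, Σy² = 10477, Σxy = 14960
nΣxy − ΣxΣy = 74800 − 73350 = 1450
nΣx² − (Σx)² = 110330 − 106276 = 4054; nΣy² − (Σy)² = 52385 − 50625 = 1760
r = 1450 / √(4054 × 1760) = 1450 / 2671.1496 ≈ 0.543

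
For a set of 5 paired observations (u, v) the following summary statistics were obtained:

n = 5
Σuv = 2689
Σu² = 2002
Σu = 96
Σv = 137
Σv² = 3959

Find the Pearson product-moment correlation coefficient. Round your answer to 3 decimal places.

0.325

r = (nΣuv − ΣuΣv) / √[(nΣu² − (Σu)²)(nΣv² − (Σv)²)]
Numerator: 5×2689 − 96×137 = 293
Denominator: √[(10010 − 9216)(19795 − 18769)] = √[794 × 1026] = 902.5763
r = 293 / 902.5763 ≈ 0.325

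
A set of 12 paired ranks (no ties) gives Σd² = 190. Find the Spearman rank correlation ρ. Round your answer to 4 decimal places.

0.3357

ρ = 1 − 6Σd² / [n(n²−1)] = 1 − 6×190 / (12×143)
  = 1 − 1140/1716 = 1 − 0.66434 ≈ 0.3357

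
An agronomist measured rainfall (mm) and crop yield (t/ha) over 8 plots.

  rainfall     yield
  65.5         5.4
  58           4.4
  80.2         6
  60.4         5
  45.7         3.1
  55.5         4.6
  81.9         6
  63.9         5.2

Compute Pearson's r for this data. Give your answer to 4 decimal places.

0.9422

n = 8, Σx = 511.1, Σy = 39.7, Σx² = 33694.01, Σy² = 203.33, Σxy = 2612.75
nΣxy − ΣxΣy = 20902 − 20290.67 = 611.33
nΣx² − (Σx)² = 269552.08 − 261223.21 = 8328.87; nΣy² − (Σy)² = 1626.64 − 1576.09 = 50.55
r = 611.33 / √(8328.87 × 50.55) = 611.33 / 648.8639 ≈ 0.9422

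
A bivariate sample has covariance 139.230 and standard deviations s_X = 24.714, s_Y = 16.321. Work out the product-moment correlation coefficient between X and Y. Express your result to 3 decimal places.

r = Cov(X,Y) / (s_X · s_Y) = 139.230 / (24.714 × 16.321)
  = 139.230 / 403.3572 ≈ 0.345

0.345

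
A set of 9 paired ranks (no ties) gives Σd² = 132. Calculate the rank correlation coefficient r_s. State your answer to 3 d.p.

-0.100

ρ = 1 − 6Σd² / [n(n²−1)] = 1 − 6×132 / (9×80)
  = 1 − 792/720 = 1 − 1.1000 ≈ -0.100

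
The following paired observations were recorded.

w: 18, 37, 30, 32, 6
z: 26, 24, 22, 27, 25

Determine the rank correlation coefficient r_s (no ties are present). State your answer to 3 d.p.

Rank w: 2, 5, 3, 4, 1
Rank z: 4, 2, 1, 5, 3
d = rank(w) − rank(z): -2, 3, 2, -1, -2; Σd² = 22
ρ = 1 − 6Σd² / [n(n²−1)] = 1 − 6×22 / (5×24) = 1 − 132/120 ≈ -0.100

-0.100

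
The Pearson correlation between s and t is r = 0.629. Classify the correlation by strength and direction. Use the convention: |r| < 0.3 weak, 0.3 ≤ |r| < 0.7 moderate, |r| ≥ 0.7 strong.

moderate positive

r = 0.629 > 0 so the relationship is positive.
|r| = 0.629, which falls in the moderate range.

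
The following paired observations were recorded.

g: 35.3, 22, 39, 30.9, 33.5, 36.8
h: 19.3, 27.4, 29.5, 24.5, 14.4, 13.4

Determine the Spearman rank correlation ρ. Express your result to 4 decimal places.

-0.0857

Rank g: 4, 1, 6, 2, 3, 5
Rank h: 3, 5, 6, 4, 2, 1
d = rank(g) − rank(h): 1, -4, 0, -2, 1, 4; Σd² = 38
ρ = 1 − 6Σd² / [n(n²−1)] = 1 − 6×38 / (6×35) = 1 − 228/210 ≈ -0.0857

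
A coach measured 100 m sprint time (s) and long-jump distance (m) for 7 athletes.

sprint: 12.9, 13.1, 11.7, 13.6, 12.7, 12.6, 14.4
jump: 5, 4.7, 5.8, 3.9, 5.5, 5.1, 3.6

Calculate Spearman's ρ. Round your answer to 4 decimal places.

-0.9643

Rank sprint: 4, 5, 1, 6, 3, 2, 7
Rank jump: 4, 3, 7, 2, 6, 5, 1
d = rank(sprint) − rank(jump): 0, 2, -6, 4, -3, -3, 6; Σd² = 110
ρ = 1 − 6Σd² / [n(n²−1)] = 1 − 6×110 / (7×48) = 1 − 660/336 ≈ -0.9643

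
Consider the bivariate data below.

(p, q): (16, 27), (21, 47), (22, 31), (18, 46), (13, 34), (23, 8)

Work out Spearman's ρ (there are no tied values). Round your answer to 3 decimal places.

-0.314

Rank p: 2, 4, 5, 3, 1, 6
Rank q: 2, 6, 3, 5, 4, 1
d = rank(p) − rank(q): 0, -2, 2, -2, -3, 5; Σd² = 46
ρ = 1 − 6Σd² / [n(n²−1)] = 1 − 6×46 / (6×35) = 1 − 276/210 ≈ -0.314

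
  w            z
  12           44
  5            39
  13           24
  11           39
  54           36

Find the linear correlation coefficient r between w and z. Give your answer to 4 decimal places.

n = 5, Σw = 95, Σz = 182, Σw² = 3375, Σz² = 6850, Σwz = 3408
nΣwz − ΣwΣz = 17040 − 17290 = -250
nΣw² − (Σw)² = 16875 − 9025 = 7850; nΣz² − (Σz)² = 34250 − 33124 = 1126
r = -250 / √(7850 × 1126) = -250 / 2973.0624 ≈ -0.0841

-0.0841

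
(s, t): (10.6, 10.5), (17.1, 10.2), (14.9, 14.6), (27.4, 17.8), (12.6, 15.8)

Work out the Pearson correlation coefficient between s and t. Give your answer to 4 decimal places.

n = 5, Σs = 82.6, Σt = 68.9, Σs² = 1536.3, Σt² = 993.93, Σst = 1190.06
nΣst − ΣsΣt = 5950.3 − 5691.14 = 259.16
nΣs² − (Σs)² = 7681.5 − 6822.76 = 858.74; nΣt² − (Σt)² = 4969.65 − 4747.21 = 222.44
r = 259.16 / √(858.74 × 222.44) = 259.16 / 437.0562 ≈ 0.5930

0.5930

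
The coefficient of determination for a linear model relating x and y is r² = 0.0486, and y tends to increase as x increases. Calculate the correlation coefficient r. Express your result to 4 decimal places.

|r| = √0.0486 = 0.2205
The association is positive, so r = 0.2205.

0.2205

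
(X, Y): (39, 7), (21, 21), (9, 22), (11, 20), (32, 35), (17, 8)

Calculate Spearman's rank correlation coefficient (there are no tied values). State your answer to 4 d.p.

Rank X: 6, 4, 1, 2, 5, 3
Rank Y: 1, 4, 5, 3, 6, 2
d = rank(X) − rank(Y): 5, 0, -4, -1, -1, 1; Σd² = 44
ρ = 1 − 6Σd² / [n(n²−1)] = 1 − 6×44 / (6×35) = 1 − 264/210 ≈ -0.2571

-0.2571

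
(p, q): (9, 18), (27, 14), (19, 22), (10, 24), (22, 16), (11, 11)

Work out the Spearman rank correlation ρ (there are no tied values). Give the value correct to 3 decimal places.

Rank p: 1, 6, 4, 2, 5, 3
Rank q: 4, 2, 5, 6, 3, 1
d = rank(p) − rank(q): -3, 4, -1, -4, 2, 2; Σd² = 50
ρ = 1 − 6Σd² / [n(n²−1)] = 1 − 6×50 / (6×35) = 1 − 300/210 ≈ -0.429

-0.429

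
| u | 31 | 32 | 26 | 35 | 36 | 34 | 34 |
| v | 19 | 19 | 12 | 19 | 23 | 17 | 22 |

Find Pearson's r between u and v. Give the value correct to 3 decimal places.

0.844

n = 7, Σu = 228, Σv = 131, Σu² = 7494, Σv² = 2529, Σuv = 4328
nΣuv − ΣuΣv = 30296 − 29868 = 428
nΣu² − (Σu)² = 52458 − 51984 = 474; nΣv² − (Σv)² = 17703 − 17161 = 542
r = 428 / √(474 × 542) = 428 / 506.8609 ≈ 0.844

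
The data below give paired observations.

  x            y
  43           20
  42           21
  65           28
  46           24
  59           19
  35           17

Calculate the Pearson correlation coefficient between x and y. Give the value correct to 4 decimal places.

0.6583

n = 6, Σx = 290, Σy = 129, Σx² = 14660, Σy² = 2851, Σxy = 6382
nΣxy − ΣxΣy = 38292 − 37410 = 882
nΣx² − (Σx)² = 87960 − 84100 = 3860; nΣy² − (Σy)² = 17106 − 16641 = 465
r = 882 / √(3860 × 465) = 882 / 1339.7388 ≈ 0.6583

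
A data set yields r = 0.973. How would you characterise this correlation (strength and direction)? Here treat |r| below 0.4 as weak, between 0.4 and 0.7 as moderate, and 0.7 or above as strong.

strong positive

r = 0.973 > 0 so the relationship is positive.
|r| = 0.973, which falls in the strong range.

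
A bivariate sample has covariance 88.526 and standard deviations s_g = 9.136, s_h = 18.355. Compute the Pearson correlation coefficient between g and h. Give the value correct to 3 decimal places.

r = Cov(g,h) / (s_g · s_h) = 88.526 / (9.136 × 18.355)
  = 88.526 / 167.6913 ≈ 0.528

0.528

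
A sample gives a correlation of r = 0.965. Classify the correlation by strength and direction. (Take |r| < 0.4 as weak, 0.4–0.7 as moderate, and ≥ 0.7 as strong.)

strong positive

r = 0.965 > 0 so the relationship is positive.
|r| = 0.965, which falls in the strong range.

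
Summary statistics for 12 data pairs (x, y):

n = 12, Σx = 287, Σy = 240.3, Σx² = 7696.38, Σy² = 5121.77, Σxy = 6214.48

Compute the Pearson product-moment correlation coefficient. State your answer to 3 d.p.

r = (nΣxy − ΣxΣy) / √[(nΣx² − (Σx)²)(nΣy² − (Σy)²)]
Numerator: 12×6214.48 − 287×240.3 = 5607.66
Denominator: √[(92356.56 − 82369)(61461.24 − 57744.09)] = √[9987.56 × 3717.15] = 6093.0500
r = 5607.66 / 6093.0500 ≈ 0.920

0.920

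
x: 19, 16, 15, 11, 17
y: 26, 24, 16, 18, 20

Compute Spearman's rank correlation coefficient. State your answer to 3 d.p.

Rank x: 5, 3, 2, 1, 4
Rank y: 5, 4, 1, 2, 3
d = rank(x) − rank(y): 0, -1, 1, -1, 1; Σd² = 4
ρ = 1 − 6Σd² / [n(n²−1)] = 1 − 6×4 / (5×24) = 1 − 24/120 ≈ 0.800

0.800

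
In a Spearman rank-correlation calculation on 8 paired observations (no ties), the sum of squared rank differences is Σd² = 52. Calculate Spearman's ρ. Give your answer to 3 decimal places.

ρ = 1 − 6Σd² / [n(n²−1)] = 1 − 6×52 / (8×63)
  = 1 − 312/504 = 1 − 0.6190 ≈ 0.381

0.381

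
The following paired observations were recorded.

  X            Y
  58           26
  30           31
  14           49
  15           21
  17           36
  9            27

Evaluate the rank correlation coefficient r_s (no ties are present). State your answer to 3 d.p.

Rank X: 6, 5, 2, 3, 4, 1
Rank Y: 2, 4, 6, 1, 5, 3
d = rank(X) − rank(Y): 4, 1, -4, 2, -1, -2; Σd² = 42
ρ = 1 − 6Σd² / [n(n²−1)] = 1 − 6×42 / (6×35) = 1 − 252/210 ≈ -0.200

-0.200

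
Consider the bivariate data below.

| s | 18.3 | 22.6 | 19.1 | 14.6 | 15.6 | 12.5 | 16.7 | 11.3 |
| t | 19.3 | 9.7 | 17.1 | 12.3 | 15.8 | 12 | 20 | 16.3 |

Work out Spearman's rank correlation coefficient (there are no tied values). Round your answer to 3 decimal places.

0.095

Rank s: 6, 8, 7, 3, 4, 2, 5, 1
Rank t: 7, 1, 6, 3, 4, 2, 8, 5
d = rank(s) − rank(t): -1, 7, 1, 0, 0, 0, -3, -4; Σd² = 76
ρ = 1 − 6Σd² / [n(n²−1)] = 1 − 6×76 / (8×63) = 1 − 456/504 ≈ 0.095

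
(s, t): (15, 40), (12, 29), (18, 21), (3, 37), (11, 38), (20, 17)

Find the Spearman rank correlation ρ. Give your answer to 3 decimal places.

Rank s: 4, 3, 5, 1, 2, 6
Rank t: 6, 3, 2, 4, 5, 1
d = rank(s) − rank(t): -2, 0, 3, -3, -3, 5; Σd² = 56
ρ = 1 − 6Σd² / [n(n²−1)] = 1 − 6×56 / (6×35) = 1 − 336/210 ≈ -0.600

-0.600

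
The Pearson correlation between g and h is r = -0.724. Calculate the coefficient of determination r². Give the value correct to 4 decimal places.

0.5242

r² = (-0.724)² = 0.5242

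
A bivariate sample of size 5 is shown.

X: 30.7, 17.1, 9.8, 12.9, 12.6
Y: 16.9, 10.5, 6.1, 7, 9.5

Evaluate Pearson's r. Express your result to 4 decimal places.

0.9726

n = 5, ΣX = 83.1, ΣY = 50, ΣX² = 1656.11, ΣY² = 572.32, ΣXY = 968.16
nΣXY − ΣXΣY = 4840.8 − 4155 = 685.8
nΣX² − (ΣX)² = 8280.55 − 6905.61 = 1374.94; nΣY² − (ΣY)² = 2861.6 − 2500 = 361.6
r = 685.8 / √(1374.94 × 361.6) = 685.8 / 705.1087 ≈ 0.9726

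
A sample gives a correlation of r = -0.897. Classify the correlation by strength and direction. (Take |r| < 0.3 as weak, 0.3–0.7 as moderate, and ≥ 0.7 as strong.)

strong negative

r = -0.897 < 0 so the relationship is negative.
|r| = 0.897, which falls in the strong range.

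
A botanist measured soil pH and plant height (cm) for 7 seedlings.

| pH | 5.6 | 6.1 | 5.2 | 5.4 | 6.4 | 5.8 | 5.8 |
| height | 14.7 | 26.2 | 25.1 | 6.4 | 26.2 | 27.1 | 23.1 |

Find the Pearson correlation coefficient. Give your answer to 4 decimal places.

n = 7, Σx = 40.3, Σy = 148.8, Σx² = 233.01, Σy² = 3527.96, Σxy = 866.06
nΣxy − ΣxΣy = 6062.42 − 5996.64 = 65.78
nΣx² − (Σx)² = 1631.07 − 1624.09 = 6.98; nΣy² − (Σy)² = 24695.72 − 22141.44 = 2554.28
r = 65.78 / √(6.98 × 2554.28) = 65.78 / 133.5248 ≈ 0.4926

0.4926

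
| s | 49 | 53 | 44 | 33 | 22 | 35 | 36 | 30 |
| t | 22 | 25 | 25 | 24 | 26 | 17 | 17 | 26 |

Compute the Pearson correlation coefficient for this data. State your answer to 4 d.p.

n = 8, Σs = 302, Σt = 182, Σs² = 12140, Σt² = 4240, Σst = 6854
nΣst − ΣsΣt = 54832 − 54964 = -132
nΣs² − (Σs)² = 97120 − 91204 = 5916; nΣt² − (Σt)² = 33920 − 33124 = 796
r = -132 / √(5916 × 796) = -132 / 2170.0544 ≈ -0.0608

-0.0608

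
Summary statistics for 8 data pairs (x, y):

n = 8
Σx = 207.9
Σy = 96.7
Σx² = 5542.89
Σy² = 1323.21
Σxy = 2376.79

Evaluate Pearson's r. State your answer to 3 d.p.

-0.926

r = (nΣxy − ΣxΣy) / √[(nΣx² − (Σx)²)(nΣy² − (Σy)²)]
Numerator: 8×2376.79 − 207.9×96.7 = -1089.61
Denominator: √[(44343.12 − 43222.41)(10585.68 − 9350.89)] = √[1120.71 × 1234.79] = 1176.3679
r = -1089.61 / 1176.3679 ≈ -0.926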